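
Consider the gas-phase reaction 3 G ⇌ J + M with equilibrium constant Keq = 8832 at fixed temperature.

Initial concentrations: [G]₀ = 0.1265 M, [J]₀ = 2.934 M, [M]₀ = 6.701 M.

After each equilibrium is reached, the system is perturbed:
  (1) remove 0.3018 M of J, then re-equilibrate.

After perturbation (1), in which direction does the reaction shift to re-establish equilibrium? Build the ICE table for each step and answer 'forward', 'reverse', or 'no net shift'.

Q₀ = 9712 vs Keq = 8832 ⇒ Q>K, reverse
Step 1:
                    G           J           M
  init         0.1265       2.934       6.701
  Δ          0.004042   -0.001347   -0.001347
  eq           0.1305       2.933         6.7
  solve Keq expr → x = -0.001347; check Q = 8832
Then remove 0.3018 M of J.
Step 2:
                    G           J           M
  init         0.1305       2.631         6.7
  Δ         -0.004607    0.001536    0.001536
  eq           0.1259       2.632       6.701
  solve Keq expr → x = 0.001536; check Q = 8832

Direction: forward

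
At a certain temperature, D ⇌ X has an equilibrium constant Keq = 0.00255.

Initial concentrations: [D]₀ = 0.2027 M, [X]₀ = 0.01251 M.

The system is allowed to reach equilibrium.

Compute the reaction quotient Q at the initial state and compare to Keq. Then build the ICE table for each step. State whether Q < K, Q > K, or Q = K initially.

Q₀ = 0.06172; Q > K (proceeds reverse)

Q₀ = 0.06172 vs Keq = 0.00255 ⇒ Q>K, reverse
Step 1:
                  D         X
  I          0.2027   0.01251
  C         0.01196  -0.01196
  E          0.2147 5.4739e-04
  solve Keq expr → x = -0.01196; check Q = 0.00255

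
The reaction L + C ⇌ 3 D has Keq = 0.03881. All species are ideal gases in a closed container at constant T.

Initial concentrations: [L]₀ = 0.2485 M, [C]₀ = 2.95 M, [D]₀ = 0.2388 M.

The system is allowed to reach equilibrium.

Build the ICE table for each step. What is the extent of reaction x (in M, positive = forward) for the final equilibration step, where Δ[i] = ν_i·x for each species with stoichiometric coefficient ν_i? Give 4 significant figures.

x = 0.01925 M

Q₀ = 0.01858 vs Keq = 0.03881 ⇒ Q<K, forward
Step 1:
                   L          C          D
  I           0.2485       2.95     0.2388
  C         -0.01925   -0.01925    0.05774
  E           0.2293      2.931     0.2965
  solve Keq expr → x = 0.01925; check Q = 0.03881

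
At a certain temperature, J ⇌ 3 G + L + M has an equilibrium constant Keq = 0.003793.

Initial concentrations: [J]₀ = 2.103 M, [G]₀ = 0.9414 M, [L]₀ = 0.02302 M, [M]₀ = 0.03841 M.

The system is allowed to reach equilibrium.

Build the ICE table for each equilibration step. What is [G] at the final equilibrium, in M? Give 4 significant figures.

[G]_eq = 1.085 M

Q₀ = 3.5078e-04 vs Keq = 0.003793 ⇒ Q<K, forward
Step 1:
                   J          G          L          M
  I            2.103     0.9414    0.02302    0.03841
  C          -0.0478     0.1434     0.0478     0.0478
  E            2.055      1.085    0.07082    0.08621
  solve Keq expr → x = 0.0478; check Q = 0.003793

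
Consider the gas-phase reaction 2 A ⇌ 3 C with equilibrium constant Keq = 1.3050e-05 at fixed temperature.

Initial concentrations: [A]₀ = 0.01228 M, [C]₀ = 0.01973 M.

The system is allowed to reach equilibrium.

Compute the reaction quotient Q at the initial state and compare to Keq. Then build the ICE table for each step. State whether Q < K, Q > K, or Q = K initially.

Q₀ = 0.05093; Q > K (proceeds reverse)

Q₀ = 0.05093 vs Keq = 1.3050e-05 ⇒ Q>K, reverse
Step 1:
                   A          C
  Initial    0.01228    0.01973
  Change     0.01184   -0.01776
  Equil      0.02412   0.001966
  solve Keq expr → x = -0.005921; check Q = 1.3050e-05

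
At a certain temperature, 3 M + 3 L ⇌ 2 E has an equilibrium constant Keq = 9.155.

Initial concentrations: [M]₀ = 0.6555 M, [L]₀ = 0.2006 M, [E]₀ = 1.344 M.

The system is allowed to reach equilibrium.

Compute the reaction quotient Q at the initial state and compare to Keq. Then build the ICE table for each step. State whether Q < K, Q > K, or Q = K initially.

Q₀ = 794.5 vs Keq = 9.155 ⇒ Q>K, reverse
Step 1:
                    M           L           E
  Initial      0.6555      0.2006       1.344
  Change       0.3264      0.3264     -0.2176
  Equil        0.9819       0.527       1.126
  solve Keq expr → x = -0.1088; check Q = 9.155

Q₀ = 794.5; Q > K (proceeds reverse)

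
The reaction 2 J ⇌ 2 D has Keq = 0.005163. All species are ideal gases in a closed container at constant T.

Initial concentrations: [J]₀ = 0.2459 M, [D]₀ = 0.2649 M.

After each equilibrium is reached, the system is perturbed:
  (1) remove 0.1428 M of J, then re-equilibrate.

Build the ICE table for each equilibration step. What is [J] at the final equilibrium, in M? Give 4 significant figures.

Q₀ = 1.161 vs Keq = 0.005163 ⇒ Q>K, reverse
Step 1:
                  J         D
  Initial    0.2459    0.2649
  Change     0.2307   -0.2307
  Equil      0.4766   0.03424
  solve Keq expr → x = -0.1153; check Q = 0.005163
Then remove 0.1428 M of J.
Step 2:
                  J         D
  Initial    0.3338   0.03424
  Change   0.009573 -0.009573
  Equil      0.3433   0.02467
  solve Keq expr → x = -0.004786; check Q = 0.005163

[J]_eq = 0.3433 M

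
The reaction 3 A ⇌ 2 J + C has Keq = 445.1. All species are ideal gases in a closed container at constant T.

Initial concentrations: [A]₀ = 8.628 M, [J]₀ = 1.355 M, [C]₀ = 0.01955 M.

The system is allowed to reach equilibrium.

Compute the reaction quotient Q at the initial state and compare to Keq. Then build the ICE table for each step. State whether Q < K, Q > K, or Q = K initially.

Q₀ = 5.5885e-05 vs Keq = 445.1 ⇒ Q<K, forward
Step 1:
                  A         J         C
  Initial     8.628     1.355   0.01955
  Change     -7.983     5.322     2.661
  Equil      0.6451     6.677     2.681
  solve Keq expr → x = 2.661; check Q = 445.1

Q₀ = 5.5885e-05; Q < K (proceeds forward)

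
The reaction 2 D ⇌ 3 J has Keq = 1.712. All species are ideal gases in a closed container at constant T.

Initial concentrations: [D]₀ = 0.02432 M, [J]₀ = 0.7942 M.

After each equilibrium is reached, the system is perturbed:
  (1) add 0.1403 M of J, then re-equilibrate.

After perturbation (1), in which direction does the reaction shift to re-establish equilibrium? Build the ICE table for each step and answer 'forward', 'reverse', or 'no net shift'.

Direction: reverse

Q₀ = 847 vs Keq = 1.712 ⇒ Q>K, reverse
Step 1:
                  D         J
  init      0.02432    0.7942
  Δ          0.2188   -0.3282
  eq         0.2431     0.466
  solve Keq expr → x = -0.1094; check Q = 1.712
Then add 0.1403 M of J.
Step 2:
                  D         J
  init       0.2431    0.6063
  Δ         0.05127   -0.0769
  eq         0.2944    0.5294
  solve Keq expr → x = -0.02563; check Q = 1.712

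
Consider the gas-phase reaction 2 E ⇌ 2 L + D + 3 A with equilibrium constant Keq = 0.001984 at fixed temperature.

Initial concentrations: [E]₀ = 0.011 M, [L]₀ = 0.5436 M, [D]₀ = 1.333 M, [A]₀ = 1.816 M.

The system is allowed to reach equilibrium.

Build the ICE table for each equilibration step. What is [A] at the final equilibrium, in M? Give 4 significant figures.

[A]_eq = 1.033 M

Q₀ = 1.9496e+04 vs Keq = 0.001984 ⇒ Q>K, reverse
Step 1:
                    E           L           D           A
  I             0.011      0.5436       1.333       1.816
  C            0.5218     -0.5218     -0.2609     -0.7827
  E            0.5328     0.02182       1.072       1.033
  solve Keq expr → x = -0.2609; check Q = 0.001984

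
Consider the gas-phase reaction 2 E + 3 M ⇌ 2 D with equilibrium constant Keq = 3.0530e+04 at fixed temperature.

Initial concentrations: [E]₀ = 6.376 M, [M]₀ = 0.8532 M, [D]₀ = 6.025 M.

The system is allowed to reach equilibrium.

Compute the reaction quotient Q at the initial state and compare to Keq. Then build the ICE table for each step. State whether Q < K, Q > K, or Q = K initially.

Q₀ = 1.438 vs Keq = 3.0530e+04 ⇒ Q<K, forward
Step 1:
                   E          M          D
  init         6.376     0.8532      6.025
  Δ          -0.5457    -0.8185     0.5457
  eq            5.83    0.03465      6.571
  solve Keq expr → x = 0.2728; check Q = 3.0530e+04

Q₀ = 1.438; Q < K (proceeds forward)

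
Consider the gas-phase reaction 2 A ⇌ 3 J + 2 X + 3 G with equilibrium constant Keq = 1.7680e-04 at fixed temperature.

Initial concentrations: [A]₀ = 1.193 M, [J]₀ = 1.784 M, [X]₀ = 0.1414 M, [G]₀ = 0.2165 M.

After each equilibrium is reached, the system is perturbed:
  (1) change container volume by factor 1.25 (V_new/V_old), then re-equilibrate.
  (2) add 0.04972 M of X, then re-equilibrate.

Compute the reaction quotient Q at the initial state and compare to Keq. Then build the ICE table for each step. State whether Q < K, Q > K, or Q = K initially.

Q₀ = 8.0942e-04 vs Keq = 1.7680e-04 ⇒ Q>K, reverse
Step 1:
                    A           J           X           G
  init          1.193       1.784      0.1414      0.2165
  Δ           0.03444    -0.05166    -0.03444    -0.05166
  eq            1.227       1.732       0.107      0.1648
  solve Keq expr → x = -0.01722; check Q = 1.7680e-04
Then change container volume by factor 1.25 (V_new/V_old).
Step 2:
                    A           J           X           G
  init          0.982       1.386     0.08557      0.1319
  Δ          -0.02388     0.03582     0.02388     0.03582
  eq           0.9581       1.422      0.1094      0.1677
  solve Keq expr → x = 0.01194; check Q = 1.7680e-04
Then add 0.04972 M of X.
Step 3:
                    A           J           X           G
  init         0.9581       1.422      0.1592      0.1677
  Δ           0.01579    -0.02369    -0.01579    -0.02369
  eq           0.9739       1.398      0.1434       0.144
  solve Keq expr → x = -0.007897; check Q = 1.7680e-04

Q₀ = 8.0942e-04; Q > K (proceeds reverse)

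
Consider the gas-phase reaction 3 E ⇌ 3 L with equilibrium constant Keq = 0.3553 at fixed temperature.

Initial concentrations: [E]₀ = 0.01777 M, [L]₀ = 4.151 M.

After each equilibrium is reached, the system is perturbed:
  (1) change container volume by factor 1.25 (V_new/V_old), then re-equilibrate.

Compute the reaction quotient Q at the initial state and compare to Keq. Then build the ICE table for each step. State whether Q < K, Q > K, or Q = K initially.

Q₀ = 1.2747e+07; Q > K (proceeds reverse)

Q₀ = 1.2747e+07 vs Keq = 0.3553 ⇒ Q>K, reverse
Step 1:
                   E          L
  I          0.01777      4.151
  C            2.423     -2.423
  E             2.44      1.728
  solve Keq expr → x = -0.8075; check Q = 0.3553
Then change container volume by factor 1.25 (V_new/V_old).
Step 2:
                   E          L
  I            1.952      1.383
  C                0          0
  E            1.952      1.383
  solve Keq expr → x = 0; check Q = 0.3553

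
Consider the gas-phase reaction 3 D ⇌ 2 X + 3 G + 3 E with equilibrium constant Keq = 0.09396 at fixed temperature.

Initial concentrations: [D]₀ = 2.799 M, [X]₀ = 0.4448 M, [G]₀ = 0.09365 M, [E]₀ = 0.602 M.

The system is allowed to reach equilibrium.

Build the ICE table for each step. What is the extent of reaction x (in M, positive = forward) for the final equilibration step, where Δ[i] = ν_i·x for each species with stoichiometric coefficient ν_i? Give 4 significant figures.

x = 0.2314 M

Q₀ = 1.6167e-06 vs Keq = 0.09396 ⇒ Q<K, forward
Step 1:
                   D          X          G          E
  Initial      2.799     0.4448    0.09365      0.602
  Change     -0.6941     0.4627     0.6941     0.6941
  Equil        2.105     0.9075     0.7877      1.296
  solve Keq expr → x = 0.2314; check Q = 0.09396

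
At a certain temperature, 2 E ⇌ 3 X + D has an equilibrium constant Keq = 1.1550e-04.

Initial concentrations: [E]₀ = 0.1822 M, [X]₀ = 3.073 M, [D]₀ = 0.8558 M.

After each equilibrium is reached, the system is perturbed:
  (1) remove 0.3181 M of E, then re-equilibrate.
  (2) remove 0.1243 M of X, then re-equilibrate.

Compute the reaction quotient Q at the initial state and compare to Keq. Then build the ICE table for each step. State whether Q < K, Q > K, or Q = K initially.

Q₀ = 748.1; Q > K (proceeds reverse)

Q₀ = 748.1 vs Keq = 1.1550e-04 ⇒ Q>K, reverse
Step 1:
                    E           X           D
  I            0.1822       3.073      0.8558
  C             1.706      -2.558     -0.8528
  E             1.888      0.5147    0.003019
  solve Keq expr → x = -0.8528; check Q = 1.1550e-04
Then remove 0.3181 M of E.
Step 2:
                    E           X           D
  I              1.57      0.5147    0.003019
  C          0.001788   -0.002682 -8.9403e-04
  E             1.571       0.512    0.002125
  solve Keq expr → x = -8.9403e-04; check Q = 1.1550e-04
Then remove 0.1243 M of X.
Step 3:
                    E           X           D
  I             1.571      0.3877    0.002125
  C         -0.004941    0.007411     0.00247
  E             1.567      0.3951    0.004596
  solve Keq expr → x = 0.00247; check Q = 1.1550e-04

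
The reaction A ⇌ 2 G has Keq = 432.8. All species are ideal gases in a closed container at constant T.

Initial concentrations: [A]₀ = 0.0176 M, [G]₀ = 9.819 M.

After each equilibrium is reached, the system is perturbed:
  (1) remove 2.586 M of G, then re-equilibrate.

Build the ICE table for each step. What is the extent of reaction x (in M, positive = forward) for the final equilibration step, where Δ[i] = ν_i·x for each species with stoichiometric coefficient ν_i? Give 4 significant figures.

Q₀ = 5478 vs Keq = 432.8 ⇒ Q>K, reverse
Step 1:
                   A          G
  I           0.0176      9.819
  C           0.1884    -0.3768
  E            0.206      9.442
  solve Keq expr → x = -0.1884; check Q = 432.8
Then remove 2.586 M of G.
Step 2:
                   A          G
  I            0.206      6.856
  C         -0.09151      0.183
  E           0.1145      7.039
  solve Keq expr → x = 0.09151; check Q = 432.8

x = 0.09151 M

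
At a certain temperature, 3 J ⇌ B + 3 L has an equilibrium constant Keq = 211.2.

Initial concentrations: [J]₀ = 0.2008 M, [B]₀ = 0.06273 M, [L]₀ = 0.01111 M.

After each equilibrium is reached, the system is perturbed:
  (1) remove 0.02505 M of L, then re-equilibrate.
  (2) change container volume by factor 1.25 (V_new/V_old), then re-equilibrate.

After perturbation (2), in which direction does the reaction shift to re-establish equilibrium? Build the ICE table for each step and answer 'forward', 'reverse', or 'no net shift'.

Direction: forward

Q₀ = 1.0625e-05 vs Keq = 211.2 ⇒ Q<K, forward
Step 1:
                    J           B           L
  Initial      0.2008     0.06273     0.01111
  Change      -0.1844     0.06147      0.1844
  Equil       0.01638      0.1242      0.1955
  solve Keq expr → x = 0.06147; check Q = 211.2
Then remove 0.02505 M of L.
Step 2:
                    J           B           L
  Initial     0.01638      0.1242      0.1705
  Change    -0.001914  6.3790e-04    0.001914
  Equil       0.01447      0.1248      0.1724
  solve Keq expr → x = 6.3790e-04; check Q = 211.2
Then change container volume by factor 1.25 (V_new/V_old).
Step 3:
                    J           B           L
  Initial     0.01157     0.09987      0.1379
  Change  -7.6122e-04  2.5374e-04  7.6122e-04
  Equil       0.01081      0.1001      0.1387
  solve Keq expr → x = 2.5374e-04; check Q = 211.2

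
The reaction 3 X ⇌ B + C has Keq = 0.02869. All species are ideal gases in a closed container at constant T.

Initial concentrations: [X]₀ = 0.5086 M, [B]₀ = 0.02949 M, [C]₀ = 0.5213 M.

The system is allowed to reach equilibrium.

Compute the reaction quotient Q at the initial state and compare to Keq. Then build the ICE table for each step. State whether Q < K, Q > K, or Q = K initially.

Q₀ = 0.1169; Q > K (proceeds reverse)

Q₀ = 0.1169 vs Keq = 0.02869 ⇒ Q>K, reverse
Step 1:
                    X           B           C
  I            0.5086     0.02949      0.5213
  C           0.05739    -0.01913    -0.01913
  E             0.566     0.01036      0.5022
  solve Keq expr → x = -0.01913; check Q = 0.02869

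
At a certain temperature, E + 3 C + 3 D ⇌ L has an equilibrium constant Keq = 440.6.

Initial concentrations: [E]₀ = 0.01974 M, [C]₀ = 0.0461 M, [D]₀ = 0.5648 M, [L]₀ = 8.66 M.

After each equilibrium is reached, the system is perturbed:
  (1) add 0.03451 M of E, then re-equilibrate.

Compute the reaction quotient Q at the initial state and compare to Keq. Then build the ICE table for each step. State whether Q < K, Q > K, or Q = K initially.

Q₀ = 2.4853e+07 vs Keq = 440.6 ⇒ Q>K, reverse
Step 1:
                   E          C          D          L
  Initial    0.01974     0.0461     0.5648       8.66
  Change      0.1466     0.4397     0.4397    -0.1466
  Equil       0.1663     0.4858      1.004      8.513
  solve Keq expr → x = -0.1466; check Q = 440.6
Then add 0.03451 M of E.
Step 2:
                   E          C          D          L
  Initial     0.2008     0.4858      1.004      8.513
  Change   -0.005702   -0.01711   -0.01711   0.005702
  Equil       0.1951     0.4687     0.9874      8.519
  solve Keq expr → x = 0.005702; check Q = 440.6

Q₀ = 2.4853e+07; Q > K (proceeds reverse)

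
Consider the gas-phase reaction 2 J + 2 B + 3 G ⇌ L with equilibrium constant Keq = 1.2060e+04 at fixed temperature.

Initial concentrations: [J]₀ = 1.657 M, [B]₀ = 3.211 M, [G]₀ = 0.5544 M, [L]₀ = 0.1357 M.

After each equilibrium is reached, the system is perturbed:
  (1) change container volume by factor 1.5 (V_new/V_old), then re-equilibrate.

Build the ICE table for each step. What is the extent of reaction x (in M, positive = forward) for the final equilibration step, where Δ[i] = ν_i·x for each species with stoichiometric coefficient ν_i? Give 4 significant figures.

x = -0.003375 M

Q₀ = 0.02813 vs Keq = 1.2060e+04 ⇒ Q<K, forward
Step 1:
                    J           B           G           L
  Initial       1.657       3.211      0.5544      0.1357
  Change      -0.3613     -0.3613      -0.542      0.1807
  Equil         1.296        2.85     0.01244      0.3164
  solve Keq expr → x = 0.1807; check Q = 1.2060e+04
Then change container volume by factor 1.5 (V_new/V_old).
Step 2:
                    J           B           G           L
  Initial      0.8638         1.9    0.008292      0.2109
  Change      0.00675     0.00675     0.01013   -0.003375
  Equil        0.8705       1.907     0.01842      0.2075
  solve Keq expr → x = -0.003375; check Q = 1.2060e+04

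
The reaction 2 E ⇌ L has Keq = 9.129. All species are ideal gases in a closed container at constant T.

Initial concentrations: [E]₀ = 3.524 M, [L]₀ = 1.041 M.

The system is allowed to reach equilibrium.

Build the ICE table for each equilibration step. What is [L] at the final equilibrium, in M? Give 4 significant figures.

Q₀ = 0.08383 vs Keq = 9.129 ⇒ Q<K, forward
Step 1:
                   E          L
  I            3.524      1.041
  C           -2.997      1.498
  E           0.5274      2.539
  solve Keq expr → x = 1.498; check Q = 9.129

[L]_eq = 2.539 M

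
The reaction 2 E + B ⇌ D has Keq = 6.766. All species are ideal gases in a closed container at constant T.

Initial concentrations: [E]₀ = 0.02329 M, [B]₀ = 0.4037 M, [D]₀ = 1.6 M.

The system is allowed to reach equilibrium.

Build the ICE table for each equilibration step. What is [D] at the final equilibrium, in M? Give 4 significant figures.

Q₀ = 7307 vs Keq = 6.766 ⇒ Q>K, reverse
Step 1:
                  E         B         D
  Initial   0.02329    0.4037       1.6
  Change     0.5223    0.2611   -0.2611
  Equil      0.5456    0.6648     1.339
  solve Keq expr → x = -0.2611; check Q = 6.766

[D]_eq = 1.339 M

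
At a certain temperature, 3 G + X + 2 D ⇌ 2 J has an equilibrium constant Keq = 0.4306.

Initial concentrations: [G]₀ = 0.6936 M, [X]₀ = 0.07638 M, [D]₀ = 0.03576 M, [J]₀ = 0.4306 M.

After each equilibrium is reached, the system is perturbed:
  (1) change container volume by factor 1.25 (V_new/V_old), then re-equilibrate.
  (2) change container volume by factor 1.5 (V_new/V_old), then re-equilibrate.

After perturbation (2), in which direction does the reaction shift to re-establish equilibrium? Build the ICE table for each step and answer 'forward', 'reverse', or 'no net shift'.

Q₀ = 5689 vs Keq = 0.4306 ⇒ Q>K, reverse
Step 1:
                    G           X           D           J
  init         0.6936     0.07638     0.03576      0.4306
  Δ             0.452      0.1507      0.3013     -0.3013
  eq            1.146      0.2271      0.3371      0.1293
  solve Keq expr → x = -0.1507; check Q = 0.4306
Then change container volume by factor 1.25 (V_new/V_old).
Step 2:
                    G           X           D           J
  init         0.9165      0.1816      0.2697      0.1034
  Δ           0.03655     0.01218     0.02436    -0.02436
  eq            0.953      0.1938      0.2941     0.07904
  solve Keq expr → x = -0.01218; check Q = 0.4306
Then change container volume by factor 1.5 (V_new/V_old).
Step 3:
                    G           X           D           J
  init         0.6354      0.1292       0.196     0.05269
  Δ           0.03465     0.01155      0.0231     -0.0231
  eq             0.67      0.1408      0.2191     0.02959
  solve Keq expr → x = -0.01155; check Q = 0.4306

Direction: reverse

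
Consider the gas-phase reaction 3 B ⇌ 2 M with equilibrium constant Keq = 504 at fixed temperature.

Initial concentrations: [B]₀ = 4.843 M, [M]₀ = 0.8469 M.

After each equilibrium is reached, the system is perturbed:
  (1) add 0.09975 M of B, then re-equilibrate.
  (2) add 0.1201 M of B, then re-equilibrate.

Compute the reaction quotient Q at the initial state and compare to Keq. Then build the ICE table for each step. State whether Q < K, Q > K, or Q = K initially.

Q₀ = 0.006314 vs Keq = 504 ⇒ Q<K, forward
Step 1:
                  B         M
  Initial     4.843    0.8469
  Change     -4.533     3.022
  Equil      0.3097     3.869
  solve Keq expr → x = 1.511; check Q = 504
Then add 0.09975 M of B.
Step 2:
                  B         M
  Initial    0.4094     3.869
  Change   -0.09633   0.06422
  Equil      0.3131     3.933
  solve Keq expr → x = 0.03211; check Q = 504
Then add 0.1201 M of B.
Step 3:
                  B         M
  Initial    0.4332     3.933
  Change     -0.116   0.07734
  Equil      0.3172     4.011
  solve Keq expr → x = 0.03867; check Q = 504

Q₀ = 0.006314; Q < K (proceeds forward)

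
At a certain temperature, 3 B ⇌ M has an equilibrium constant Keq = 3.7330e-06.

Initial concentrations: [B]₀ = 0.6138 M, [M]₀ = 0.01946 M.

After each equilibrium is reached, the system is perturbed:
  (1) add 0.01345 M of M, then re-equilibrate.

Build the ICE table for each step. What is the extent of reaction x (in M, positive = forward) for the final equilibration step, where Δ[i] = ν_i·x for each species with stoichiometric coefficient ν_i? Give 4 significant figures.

x = -0.01345 M

Q₀ = 0.08415 vs Keq = 3.7330e-06 ⇒ Q>K, reverse
Step 1:
                  B         M
  I          0.6138   0.01946
  C         0.05838  -0.01946
  E          0.6722 1.1337e-06
  solve Keq expr → x = -0.01946; check Q = 3.7330e-06
Then add 0.01345 M of M.
Step 2:
                  B         M
  I          0.6722   0.01345
  C         0.04035  -0.01345
  E          0.7125 1.3504e-06
  solve Keq expr → x = -0.01345; check Q = 3.7330e-06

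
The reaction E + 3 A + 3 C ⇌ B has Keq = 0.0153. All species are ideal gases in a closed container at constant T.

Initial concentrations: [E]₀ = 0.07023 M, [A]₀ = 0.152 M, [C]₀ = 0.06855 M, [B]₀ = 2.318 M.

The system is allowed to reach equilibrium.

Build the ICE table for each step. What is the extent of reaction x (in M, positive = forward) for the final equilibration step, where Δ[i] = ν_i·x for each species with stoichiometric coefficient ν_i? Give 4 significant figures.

x = -0.7165 M

Q₀ = 2.9177e+07 vs Keq = 0.0153 ⇒ Q>K, reverse
Step 1:
                  E         A         C         B
  init      0.07023     0.152   0.06855     2.318
  Δ          0.7165      2.15      2.15   -0.7165
  eq         0.7867     2.302     2.218     1.601
  solve Keq expr → x = -0.7165; check Q = 0.0153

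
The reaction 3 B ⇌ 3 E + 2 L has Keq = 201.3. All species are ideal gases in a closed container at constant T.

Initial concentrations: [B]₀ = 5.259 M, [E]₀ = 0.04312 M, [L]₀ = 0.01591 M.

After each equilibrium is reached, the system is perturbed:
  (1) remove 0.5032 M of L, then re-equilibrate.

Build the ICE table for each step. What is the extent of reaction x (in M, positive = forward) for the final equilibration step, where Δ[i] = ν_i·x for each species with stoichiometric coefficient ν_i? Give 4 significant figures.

x = 0.0374 M

Q₀ = 1.3953e-10 vs Keq = 201.3 ⇒ Q<K, forward
Step 1:
                  B         E         L
  I           5.259   0.04312   0.01591
  C          -3.953     3.953     2.635
  E           1.306     3.996     2.651
  solve Keq expr → x = 1.318; check Q = 201.3
Then remove 0.5032 M of L.
Step 2:
                  B         E         L
  I           1.306     3.996     2.148
  C         -0.1122    0.1122   0.07479
  E           1.194     4.108     2.223
  solve Keq expr → x = 0.0374; check Q = 201.3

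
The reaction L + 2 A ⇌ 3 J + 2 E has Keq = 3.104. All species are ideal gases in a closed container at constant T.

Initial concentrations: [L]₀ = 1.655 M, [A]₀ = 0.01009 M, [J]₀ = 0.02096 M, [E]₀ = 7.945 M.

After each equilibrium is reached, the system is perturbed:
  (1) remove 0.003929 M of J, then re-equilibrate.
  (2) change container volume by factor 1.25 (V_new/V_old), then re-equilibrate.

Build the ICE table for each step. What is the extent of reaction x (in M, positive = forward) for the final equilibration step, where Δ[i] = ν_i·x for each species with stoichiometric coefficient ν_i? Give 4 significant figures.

x = 3.8143e-04 M

Q₀ = 3.45 vs Keq = 3.104 ⇒ Q>K, reverse
Step 1:
                  L         A         J         E
  Initial     1.655   0.01009   0.02096     7.945
  Change  1.2784e-04 2.5569e-04 -3.8353e-04 -2.5569e-04
  Equil       1.655   0.01035   0.02058     7.945
  solve Keq expr → x = -1.2784e-04; check Q = 3.104
Then remove 0.003929 M of J.
Step 2:
                  L         A         J         E
  Initial     1.655   0.01035   0.01665     7.945
  Change  -6.8674e-04 -0.001373   0.00206  0.001373
  Equil       1.654  0.008972   0.01871     7.946
  solve Keq expr → x = 6.8674e-04; check Q = 3.104
Then change container volume by factor 1.25 (V_new/V_old).
Step 3:
                  L         A         J         E
  Initial     1.324  0.007178   0.01497     6.357
  Change  -3.8143e-04 -7.6286e-04  0.001144 7.6286e-04
  Equil       1.323  0.006415   0.01611     6.358
  solve Keq expr → x = 3.8143e-04; check Q = 3.104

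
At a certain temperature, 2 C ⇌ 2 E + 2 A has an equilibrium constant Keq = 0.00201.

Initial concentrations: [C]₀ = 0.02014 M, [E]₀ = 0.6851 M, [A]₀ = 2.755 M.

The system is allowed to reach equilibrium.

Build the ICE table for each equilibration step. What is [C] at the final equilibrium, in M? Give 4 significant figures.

Q₀ = 8783 vs Keq = 0.00201 ⇒ Q>K, reverse
Step 1:
                   C          E          A
  I          0.02014     0.6851      2.755
  C           0.6703    -0.6703    -0.6703
  E           0.6904    0.01485      2.085
  solve Keq expr → x = -0.3351; check Q = 0.00201

[C]_eq = 0.6904 M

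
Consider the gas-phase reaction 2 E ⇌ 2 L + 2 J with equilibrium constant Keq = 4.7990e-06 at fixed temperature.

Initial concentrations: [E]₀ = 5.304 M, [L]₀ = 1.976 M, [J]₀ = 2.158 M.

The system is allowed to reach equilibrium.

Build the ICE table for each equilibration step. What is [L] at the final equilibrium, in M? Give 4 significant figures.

[L]_eq = 0.0642 M

Q₀ = 0.6464 vs Keq = 4.7990e-06 ⇒ Q>K, reverse
Step 1:
                  E         L         J
  Initial     5.304     1.976     2.158
  Change      1.912    -1.912    -1.912
  Equil       7.216    0.0642    0.2462
  solve Keq expr → x = -0.9559; check Q = 4.7990e-06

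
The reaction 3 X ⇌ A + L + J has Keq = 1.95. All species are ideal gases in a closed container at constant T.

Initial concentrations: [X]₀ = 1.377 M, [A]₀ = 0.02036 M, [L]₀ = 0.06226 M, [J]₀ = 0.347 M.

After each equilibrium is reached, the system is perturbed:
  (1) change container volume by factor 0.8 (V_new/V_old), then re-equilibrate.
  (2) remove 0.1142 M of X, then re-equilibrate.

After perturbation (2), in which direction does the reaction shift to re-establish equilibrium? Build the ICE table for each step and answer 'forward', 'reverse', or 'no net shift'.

Direction: reverse

Q₀ = 1.6847e-04 vs Keq = 1.95 ⇒ Q<K, forward
Step 1:
                    X           A           L           J
  I             1.377     0.02036     0.06226       0.347
  C            -1.009      0.3363      0.3363      0.3363
  E             0.368      0.3567      0.3986      0.6833
  solve Keq expr → x = 0.3363; check Q = 1.95
Then change container volume by factor 0.8 (V_new/V_old).
Step 2:
                    X           A           L           J
  I              0.46      0.4459      0.4983      0.8542
  C                 0           0           0           0
  E              0.46      0.4459      0.4983      0.8542
  solve Keq expr → x = 0; check Q = 1.95
Then remove 0.1142 M of X.
Step 3:
                    X           A           L           J
  I            0.3458      0.4459      0.4983      0.8542
  C           0.08939     -0.0298     -0.0298     -0.0298
  E            0.4352      0.4161      0.4685      0.8244
  solve Keq expr → x = -0.0298; check Q = 1.95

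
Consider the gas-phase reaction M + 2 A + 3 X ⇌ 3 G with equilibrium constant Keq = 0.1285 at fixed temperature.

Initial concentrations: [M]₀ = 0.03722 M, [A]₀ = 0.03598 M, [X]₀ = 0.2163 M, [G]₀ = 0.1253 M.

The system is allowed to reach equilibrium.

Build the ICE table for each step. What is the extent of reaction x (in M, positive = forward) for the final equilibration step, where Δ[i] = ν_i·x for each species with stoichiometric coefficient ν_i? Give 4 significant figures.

x = -0.03652 M

Q₀ = 4034 vs Keq = 0.1285 ⇒ Q>K, reverse
Step 1:
                   M          A          X          G
  I          0.03722    0.03598     0.2163     0.1253
  C          0.03652    0.07304     0.1096    -0.1096
  E          0.07374      0.109     0.3259    0.01574
  solve Keq expr → x = -0.03652; check Q = 0.1285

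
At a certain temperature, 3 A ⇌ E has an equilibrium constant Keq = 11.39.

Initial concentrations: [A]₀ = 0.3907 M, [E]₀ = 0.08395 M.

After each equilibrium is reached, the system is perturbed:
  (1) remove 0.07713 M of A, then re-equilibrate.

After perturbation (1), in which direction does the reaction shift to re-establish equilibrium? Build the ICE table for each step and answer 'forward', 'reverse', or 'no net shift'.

Direction: reverse

Q₀ = 1.408 vs Keq = 11.39 ⇒ Q<K, forward
Step 1:
                  A         E
  init       0.3907   0.08395
  Δ         -0.1612   0.05373
  eq         0.2295    0.1377
  solve Keq expr → x = 0.05373; check Q = 11.39
Then remove 0.07713 M of A.
Step 2:
                  A         E
  init       0.1524    0.1377
  Δ          0.0645   -0.0215
  eq         0.2169    0.1162
  solve Keq expr → x = -0.0215; check Q = 11.39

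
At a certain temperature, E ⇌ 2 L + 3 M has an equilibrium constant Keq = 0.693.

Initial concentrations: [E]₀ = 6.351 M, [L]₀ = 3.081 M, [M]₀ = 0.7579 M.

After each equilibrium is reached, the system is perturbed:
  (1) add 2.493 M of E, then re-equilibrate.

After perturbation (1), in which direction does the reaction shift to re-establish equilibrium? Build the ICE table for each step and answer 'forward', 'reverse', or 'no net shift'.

Direction: forward

Q₀ = 0.6507 vs Keq = 0.693 ⇒ Q<K, forward
Step 1:
                   E          L          M
  init         6.351      3.081     0.7579
  Δ        -0.004765   0.009531     0.0143
  eq           6.346      3.091     0.7722
  solve Keq expr → x = 0.004765; check Q = 0.693
Then add 2.493 M of E.
Step 2:
                   E          L          M
  init         8.839      3.091     0.7722
  Δ         -0.02653    0.05306    0.07959
  eq           8.813      3.144     0.8518
  solve Keq expr → x = 0.02653; check Q = 0.693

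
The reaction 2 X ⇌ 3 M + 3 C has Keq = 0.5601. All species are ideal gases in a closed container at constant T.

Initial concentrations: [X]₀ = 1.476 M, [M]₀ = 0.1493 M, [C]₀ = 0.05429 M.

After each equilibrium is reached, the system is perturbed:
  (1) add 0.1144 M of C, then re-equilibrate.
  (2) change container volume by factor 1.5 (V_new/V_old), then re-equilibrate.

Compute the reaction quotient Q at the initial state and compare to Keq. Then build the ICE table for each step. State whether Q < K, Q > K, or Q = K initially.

Q₀ = 2.4444e-07; Q < K (proceeds forward)

Q₀ = 2.4444e-07 vs Keq = 0.5601 ⇒ Q<K, forward
Step 1:
                  X         M         C
  Initial     1.476    0.1493   0.05429
  Change    -0.5276    0.7915    0.7915
  Equil      0.9484    0.9408    0.8458
  solve Keq expr → x = 0.2638; check Q = 0.5601
Then add 0.1144 M of C.
Step 2:
                  X         M         C
  Initial    0.9484    0.9408    0.9602
  Change    0.03227  -0.04841  -0.04841
  Equil      0.9806    0.8924    0.9118
  solve Keq expr → x = -0.01614; check Q = 0.5601
Then change container volume by factor 1.5 (V_new/V_old).
Step 3:
                  X         M         C
  Initial    0.6537    0.5949    0.6078
  Change   -0.09703    0.1455    0.1455
  Equil      0.5567    0.7405    0.7534
  solve Keq expr → x = 0.04851; check Q = 0.5601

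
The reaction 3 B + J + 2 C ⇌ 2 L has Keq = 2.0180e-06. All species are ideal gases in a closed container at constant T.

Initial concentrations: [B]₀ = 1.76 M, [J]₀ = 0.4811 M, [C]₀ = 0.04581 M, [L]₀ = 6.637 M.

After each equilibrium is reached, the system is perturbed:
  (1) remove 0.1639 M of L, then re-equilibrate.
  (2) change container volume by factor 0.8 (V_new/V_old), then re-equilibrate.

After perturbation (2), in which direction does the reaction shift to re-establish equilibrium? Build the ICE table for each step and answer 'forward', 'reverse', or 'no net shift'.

Direction: forward

Q₀ = 8003 vs Keq = 2.0180e-06 ⇒ Q>K, reverse
Step 1:
                  B         J         C         L
  init         1.76    0.4811   0.04581     6.637
  Δ           9.085     3.028     6.057    -6.057
  eq          10.85      3.51     6.103    0.5801
  solve Keq expr → x = -3.028; check Q = 2.0180e-06
Then remove 0.1639 M of L.
Step 2:
                  B         J         C         L
  init        10.85      3.51     6.103    0.4162
  Δ         -0.1964  -0.06547   -0.1309    0.1309
  eq          10.65     3.444     5.972    0.5471
  solve Keq expr → x = 0.06547; check Q = 2.0180e-06
Then change container volume by factor 0.8 (V_new/V_old).
Step 3:
                  B         J         C         L
  init        13.31     4.305     7.465    0.6839
  Δ         -0.4203   -0.1401   -0.2802    0.2802
  eq          12.89     4.165     7.185    0.9641
  solve Keq expr → x = 0.1401; check Q = 2.0180e-06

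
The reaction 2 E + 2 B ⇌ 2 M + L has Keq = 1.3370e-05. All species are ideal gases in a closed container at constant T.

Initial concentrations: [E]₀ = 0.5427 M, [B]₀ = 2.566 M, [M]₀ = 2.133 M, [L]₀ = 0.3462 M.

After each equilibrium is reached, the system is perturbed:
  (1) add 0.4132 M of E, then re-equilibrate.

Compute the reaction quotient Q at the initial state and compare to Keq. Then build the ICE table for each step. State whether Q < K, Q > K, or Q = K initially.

Q₀ = 0.8122 vs Keq = 1.3370e-05 ⇒ Q>K, reverse
Step 1:
                  E         B         M         L
  init       0.5427     2.566     2.133    0.3462
  Δ          0.6922    0.6922   -0.6922   -0.3461
  eq          1.235     3.258     1.441 1.0426e-04
  solve Keq expr → x = -0.3461; check Q = 1.3370e-05
Then add 0.4132 M of E.
Step 2:
                  E         B         M         L
  init        1.648     3.258     1.441 1.0426e-04
  Δ       -1.6270e-04 -1.6270e-04 1.6270e-04 8.1350e-05
  eq          1.648     3.258     1.441 1.8561e-04
  solve Keq expr → x = 8.1350e-05; check Q = 1.3370e-05

Q₀ = 0.8122; Q > K (proceeds reverse)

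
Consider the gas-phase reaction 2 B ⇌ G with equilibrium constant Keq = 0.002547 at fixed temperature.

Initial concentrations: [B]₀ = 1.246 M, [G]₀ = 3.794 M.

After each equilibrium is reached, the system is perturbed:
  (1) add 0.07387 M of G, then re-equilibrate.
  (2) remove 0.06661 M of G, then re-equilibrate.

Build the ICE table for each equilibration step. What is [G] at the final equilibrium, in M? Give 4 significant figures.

Q₀ = 2.444 vs Keq = 0.002547 ⇒ Q>K, reverse
Step 1:
                  B         G
  init        1.246     3.794
  Δ           7.223    -3.611
  eq          8.469    0.1827
  solve Keq expr → x = -3.611; check Q = 0.002547
Then add 0.07387 M of G.
Step 2:
                  B         G
  init        8.469    0.2565
  Δ          0.1359  -0.06796
  eq          8.605    0.1886
  solve Keq expr → x = -0.06796; check Q = 0.002547
Then remove 0.06661 M of G.
Step 3:
                  B         G
  init        8.605     0.122
  Δ         -0.1226   0.06128
  eq          8.482    0.1832
  solve Keq expr → x = 0.06128; check Q = 0.002547

[G]_eq = 0.1832 M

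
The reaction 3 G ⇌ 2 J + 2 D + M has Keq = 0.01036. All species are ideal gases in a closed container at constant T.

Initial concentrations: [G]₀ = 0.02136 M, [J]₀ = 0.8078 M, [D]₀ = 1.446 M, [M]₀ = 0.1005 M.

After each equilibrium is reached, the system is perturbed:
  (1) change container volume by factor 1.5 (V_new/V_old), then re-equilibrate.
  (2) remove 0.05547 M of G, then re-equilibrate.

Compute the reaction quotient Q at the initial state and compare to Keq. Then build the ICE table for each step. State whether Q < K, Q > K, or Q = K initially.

Q₀ = 1.4070e+04; Q > K (proceeds reverse)

Q₀ = 1.4070e+04 vs Keq = 0.01036 ⇒ Q>K, reverse
Step 1:
                    G           J           D           M
  Initial     0.02136      0.8078       1.446      0.1005
  Change       0.2997     -0.1998     -0.1998     -0.0999
  Equil        0.3211       0.608       1.246  5.9728e-04
  solve Keq expr → x = -0.0999; check Q = 0.01036
Then change container volume by factor 1.5 (V_new/V_old).
Step 2:
                    G           J           D           M
  Initial       0.214      0.4053      0.8308  3.9819e-04
  Change    -0.001422  9.4783e-04  9.4783e-04  4.7392e-04
  Equil        0.2126      0.4063      0.8317  8.7211e-04
  solve Keq expr → x = 4.7392e-04; check Q = 0.01036
Then remove 0.05547 M of G.
Step 3:
                    G           J           D           M
  Initial      0.1572      0.4063      0.8317  8.7211e-04
  Change     0.001521   -0.001014   -0.001014 -5.0694e-04
  Equil        0.1587      0.4053      0.8307  3.6516e-04
  solve Keq expr → x = -5.0694e-04; check Q = 0.01036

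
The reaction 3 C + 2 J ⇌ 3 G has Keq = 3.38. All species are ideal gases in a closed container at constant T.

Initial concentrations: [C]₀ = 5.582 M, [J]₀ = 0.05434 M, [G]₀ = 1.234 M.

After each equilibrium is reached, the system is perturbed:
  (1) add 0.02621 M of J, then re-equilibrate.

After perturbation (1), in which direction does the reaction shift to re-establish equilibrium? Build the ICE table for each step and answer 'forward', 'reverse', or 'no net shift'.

Q₀ = 3.659 vs Keq = 3.38 ⇒ Q>K, reverse
Step 1:
                  C         J         G
  Initial     5.582   0.05434     1.234
  Change   0.002927  0.001951 -0.002927
  Equil       5.585   0.05629     1.231
  solve Keq expr → x = -9.7564e-04; check Q = 3.38
Then add 0.02621 M of J.
Step 2:
                  C         J         G
  Initial     5.585    0.0825     1.231
  Change   -0.03487  -0.02325   0.03487
  Equil        5.55   0.05925     1.266
  solve Keq expr → x = 0.01162; check Q = 3.38

Direction: forward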